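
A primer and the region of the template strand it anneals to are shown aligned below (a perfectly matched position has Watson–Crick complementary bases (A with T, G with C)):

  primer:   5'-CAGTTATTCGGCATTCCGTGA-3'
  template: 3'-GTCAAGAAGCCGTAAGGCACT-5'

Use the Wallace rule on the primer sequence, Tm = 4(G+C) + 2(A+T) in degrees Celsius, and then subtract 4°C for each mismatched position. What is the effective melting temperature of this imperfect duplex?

Primer base counts: A=4, T=7, G=5, C=5 → A+T=11, G+C=10
Perfect-match Tm = 2(11) + 4(10) = 22 + 40 = 62°C
Mismatches (positions where the bases are not complementary): 1 (at position 6)
Effective Tm = 62 − 1×4 = 62 − 4 = 58°C

58°C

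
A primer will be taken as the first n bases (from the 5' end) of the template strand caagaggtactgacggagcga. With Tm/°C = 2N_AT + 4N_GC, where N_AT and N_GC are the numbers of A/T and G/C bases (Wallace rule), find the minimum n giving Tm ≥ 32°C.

First 10 bases: CAAGAGGTAC → Tm = 30°C (< 32°C)
First 11 bases: CAAGAGGTACT → Tm = 32°C (≥ 32°C)
Each additional base adds 2°C (A/T) or 4°C (G/C), so Tm is non-decreasing in n; n = 11 is the first length to reach 32°C.

n = 11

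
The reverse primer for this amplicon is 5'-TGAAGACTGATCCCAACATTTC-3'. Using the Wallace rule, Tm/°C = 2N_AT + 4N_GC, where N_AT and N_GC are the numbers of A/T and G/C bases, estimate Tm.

62°C

C=6, G=3, A=7, T=6
A+T = 13, G+C = 9
Tm = 4·9 + 2·13 = 36 + 26 = 62°C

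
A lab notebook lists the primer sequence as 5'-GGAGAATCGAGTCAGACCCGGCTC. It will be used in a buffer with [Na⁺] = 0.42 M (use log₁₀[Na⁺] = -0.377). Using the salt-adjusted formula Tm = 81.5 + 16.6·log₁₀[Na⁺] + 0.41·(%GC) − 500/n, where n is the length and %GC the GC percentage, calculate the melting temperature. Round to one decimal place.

80.0°C

Length n = 24. Scanning the sequence gives G=8, A=6, T=3, C=7.
G+C = 15, so %GC = 15/24 × 100 = 62.5%
Salt term: 16.6 × (-0.377) = -6.258
GC term: 0.41 × 62.5 = 25.625; length term: −500/24 = −20.833
Tm = 81.5 + (-6.258) + 25.625 − 20.833 = 80.034 → 80.0°C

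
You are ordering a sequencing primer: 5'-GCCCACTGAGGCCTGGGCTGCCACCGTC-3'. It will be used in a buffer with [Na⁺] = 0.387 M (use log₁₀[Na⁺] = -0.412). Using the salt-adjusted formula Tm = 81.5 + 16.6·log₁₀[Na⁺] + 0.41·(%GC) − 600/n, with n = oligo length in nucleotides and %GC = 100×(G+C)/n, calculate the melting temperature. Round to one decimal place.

84.0°C

Length n = 28. Scanning the sequence gives T=4, A=3, C=12, G=9.
G+C = 21, so %GC = 21/28 × 100 = 75%
Salt term: 16.6 × (-0.412) = -6.839
GC term: 0.41 × 75 = 30.75; length term: −600/28 = −21.429
Tm = 81.5 + (-6.839) + 30.75 − 21.429 = 83.982 → 84.0°C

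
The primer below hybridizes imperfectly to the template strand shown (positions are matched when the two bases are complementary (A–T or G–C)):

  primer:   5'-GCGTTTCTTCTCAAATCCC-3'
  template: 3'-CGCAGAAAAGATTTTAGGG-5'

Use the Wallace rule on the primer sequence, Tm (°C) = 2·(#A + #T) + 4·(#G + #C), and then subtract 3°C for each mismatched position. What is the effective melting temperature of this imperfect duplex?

47°C

Primer base counts: A=3, T=7, G=2, C=7 → A+T=10, G+C=9
Perfect-match Tm = 2(10) + 4(9) = 20 + 36 = 56°C
Mismatches (positions where the bases are not complementary): 3 (at positions 5, 7, 12)
Effective Tm = 56 − 3×3 = 56 − 9 = 47°C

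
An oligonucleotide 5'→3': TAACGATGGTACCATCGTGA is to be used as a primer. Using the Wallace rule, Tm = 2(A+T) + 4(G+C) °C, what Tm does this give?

Scanning the sequence gives A=6, G=5, T=5, C=4.
AT pairs contribute 11, GC pairs contribute 9.
Tm = 4·9 + 2·11 = 36 + 22 = 58°C

58°C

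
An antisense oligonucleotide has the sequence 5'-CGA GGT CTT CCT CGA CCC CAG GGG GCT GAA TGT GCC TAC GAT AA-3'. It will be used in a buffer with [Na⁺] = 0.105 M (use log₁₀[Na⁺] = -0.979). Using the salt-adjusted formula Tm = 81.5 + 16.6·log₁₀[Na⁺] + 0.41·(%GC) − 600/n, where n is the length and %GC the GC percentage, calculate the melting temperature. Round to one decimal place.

Length n = 44. C=13, G=13, T=9, A=9
G+C = 26, so %GC = 26/44 × 100 = 59.091%
Salt term: 16.6 × (-0.979) = -16.251
GC term: 0.41 × 59.091 = 24.227; length term: −600/44 = −13.636
Tm = 81.5 + (-16.251) + 24.227 − 13.636 = 75.84 → 75.8°C

75.8°C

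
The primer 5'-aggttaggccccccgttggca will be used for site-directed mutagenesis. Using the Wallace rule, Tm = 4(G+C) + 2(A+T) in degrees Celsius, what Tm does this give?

70°C

Scanning the sequence gives T=4, G=7, A=3, C=7.
A+T = 7, G+C = 14
Tm = 2×7 + 4×14 = 70°C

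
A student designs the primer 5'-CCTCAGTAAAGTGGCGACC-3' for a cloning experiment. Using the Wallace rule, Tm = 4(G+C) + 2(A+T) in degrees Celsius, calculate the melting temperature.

Counting bases: T=3, C=6, A=5, G=5
AT pairs contribute 8, GC pairs contribute 11.
Tm = 4·11 + 2·8 = 44 + 16 = 60°C

60°C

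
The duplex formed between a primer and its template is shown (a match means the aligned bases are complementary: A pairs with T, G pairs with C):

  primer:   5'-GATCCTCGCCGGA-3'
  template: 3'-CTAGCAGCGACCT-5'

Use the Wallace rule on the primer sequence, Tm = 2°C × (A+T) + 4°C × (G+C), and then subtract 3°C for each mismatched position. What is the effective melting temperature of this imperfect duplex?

38°C

Primer base counts: A=2, T=2, G=4, C=5 → A+T=4, G+C=9
Perfect-match Tm = 2(4) + 4(9) = 8 + 36 = 44°C
Mismatches (positions where the bases are not complementary): 2 (at positions 5, 10)
Effective Tm = 44 − 2×3 = 44 − 6 = 38°C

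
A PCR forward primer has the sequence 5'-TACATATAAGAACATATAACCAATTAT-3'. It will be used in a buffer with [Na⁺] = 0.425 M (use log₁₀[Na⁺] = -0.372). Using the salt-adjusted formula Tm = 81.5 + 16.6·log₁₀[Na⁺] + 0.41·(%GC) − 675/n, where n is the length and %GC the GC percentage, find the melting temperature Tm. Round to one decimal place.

Length n = 27. Counting bases: T=8, A=14, G=1, C=4
G+C = 5, so %GC = 5/27 × 100 = 18.519%
Salt term: 16.6 × (-0.372) = -6.175
GC term: 0.41 × 18.519 = 7.593; length term: −675/27 = −25
Tm = 81.5 + (-6.175) + 7.593 − 25 = 57.918 → 57.9°C

57.9°C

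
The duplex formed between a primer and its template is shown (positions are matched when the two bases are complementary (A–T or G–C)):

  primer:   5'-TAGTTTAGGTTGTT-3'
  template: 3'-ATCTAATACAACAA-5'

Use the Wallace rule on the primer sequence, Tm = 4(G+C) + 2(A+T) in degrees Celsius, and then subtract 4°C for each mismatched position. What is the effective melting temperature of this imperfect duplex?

28°C

Primer base counts: A=2, T=8, G=4, C=0 → A+T=10, G+C=4
Perfect-match Tm = 2(10) + 4(4) = 20 + 16 = 36°C
Mismatches (positions where the bases are not complementary): 2 (at positions 4, 8)
Effective Tm = 36 − 2×4 = 36 − 8 = 28°C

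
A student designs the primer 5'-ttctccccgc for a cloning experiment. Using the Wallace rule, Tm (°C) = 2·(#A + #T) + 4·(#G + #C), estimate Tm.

Counting bases: C=6, T=3, G=1, A=0
A+T = 3, G+C = 7
Tm = 2(3) + 4(7) = 6 + 28 = 34°C

34°C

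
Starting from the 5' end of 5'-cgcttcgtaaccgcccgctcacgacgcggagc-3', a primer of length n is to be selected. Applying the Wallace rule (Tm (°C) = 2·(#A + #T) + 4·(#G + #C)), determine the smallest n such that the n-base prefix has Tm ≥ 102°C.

First 29 bases: CGCTTCGTAACCGCCCGCTCACGACGCGG → Tm = 100°C (< 102°C)
First 30 bases: CGCTTCGTAACCGCCCGCTCACGACGCGGA → Tm = 102°C (≥ 102°C)
Each additional base adds 2°C (A/T) or 4°C (G/C), so Tm is non-decreasing in n; n = 30 is the first length to reach 102°C.

n = 30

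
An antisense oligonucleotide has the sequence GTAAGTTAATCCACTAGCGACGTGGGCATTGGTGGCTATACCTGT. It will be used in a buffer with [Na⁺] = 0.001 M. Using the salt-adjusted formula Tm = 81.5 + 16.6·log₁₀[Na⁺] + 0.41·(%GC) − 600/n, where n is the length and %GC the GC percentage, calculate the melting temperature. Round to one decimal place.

38.4°C

Length n = 45. G=13, T=13, A=10, C=9
G+C = 22, so %GC = 22/45 × 100 = 48.889%
Salt term: 16.6 × (-3) = -49.8
GC term: 0.41 × 48.889 = 20.044; length term: −600/45 = −13.333
Tm = 81.5 + (-49.8) + 20.044 − 13.333 = 38.411 → 38.4°C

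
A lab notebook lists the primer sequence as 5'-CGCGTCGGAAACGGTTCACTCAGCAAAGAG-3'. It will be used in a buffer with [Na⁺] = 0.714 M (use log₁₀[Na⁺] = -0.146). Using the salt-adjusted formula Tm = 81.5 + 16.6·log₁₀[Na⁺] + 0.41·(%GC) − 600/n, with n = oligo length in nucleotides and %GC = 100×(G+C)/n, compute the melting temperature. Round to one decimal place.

82.3°C

Length n = 30. G=9, C=8, T=4, A=9
G+C = 17, so %GC = 17/30 × 100 = 56.667%
Salt term: 16.6 × (-0.146) = -2.424
GC term: 0.41 × 56.667 = 23.233; length term: −600/30 = −20
Tm = 81.5 + (-2.424) + 23.233 − 20 = 82.309 → 82.3°C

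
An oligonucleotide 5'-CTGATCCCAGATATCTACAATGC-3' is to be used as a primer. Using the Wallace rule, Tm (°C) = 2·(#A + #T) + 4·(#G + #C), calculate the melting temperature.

C=7, G=3, A=7, T=6
So N_AT = 13 and N_GC = 10.
Tm = 2(13) + 4(10) = 26 + 40 = 66°C

66°C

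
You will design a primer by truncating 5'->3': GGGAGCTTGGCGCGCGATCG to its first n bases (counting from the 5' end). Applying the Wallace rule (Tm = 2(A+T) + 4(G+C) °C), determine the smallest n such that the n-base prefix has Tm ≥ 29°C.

n = 9

First 8 bases: GGGAGCTT → Tm = 26°C (< 29°C)
First 9 bases: GGGAGCTTG → Tm = 30°C (≥ 29°C)
Since every base adds ≥2°C, Tm only increases with n, so the threshold is first crossed at n = 9.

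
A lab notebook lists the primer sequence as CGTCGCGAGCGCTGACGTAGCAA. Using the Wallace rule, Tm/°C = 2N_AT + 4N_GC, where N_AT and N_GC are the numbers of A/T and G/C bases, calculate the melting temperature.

76°C

Base counts: T=3, C=7, A=5, G=8
A+T = 8, G+C = 15
Tm = 2×8 + 4×15 = 76°C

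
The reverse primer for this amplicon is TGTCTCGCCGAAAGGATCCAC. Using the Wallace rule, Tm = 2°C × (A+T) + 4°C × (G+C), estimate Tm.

66°C

Scanning the sequence gives A=5, C=7, T=4, G=5.
So N_AT = 9 and N_GC = 12.
Tm = 2(9) + 4(12) = 18 + 48 = 66°C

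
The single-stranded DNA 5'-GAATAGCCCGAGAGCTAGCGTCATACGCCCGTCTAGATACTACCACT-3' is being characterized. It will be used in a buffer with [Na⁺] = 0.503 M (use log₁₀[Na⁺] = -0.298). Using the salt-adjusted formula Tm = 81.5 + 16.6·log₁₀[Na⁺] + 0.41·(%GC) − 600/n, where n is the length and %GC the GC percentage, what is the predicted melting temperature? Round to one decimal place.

85.6°C

Length n = 47. Scanning the sequence gives T=9, G=10, C=15, A=13.
G+C = 25, so %GC = 25/47 × 100 = 53.191%
Salt term: 16.6 × (-0.298) = -4.947
GC term: 0.41 × 53.191 = 21.808; length term: −600/47 = −12.766
Tm = 81.5 + (-4.947) + 21.808 − 12.766 = 85.595 → 85.6°C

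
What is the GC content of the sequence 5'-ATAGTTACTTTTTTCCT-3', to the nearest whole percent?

24%

T=10, C=3, G=1, A=3
G+C = 1 + 3 = 4 out of 17 bases
%GC = 4/17 × 100 = 23.53% ≈ 24%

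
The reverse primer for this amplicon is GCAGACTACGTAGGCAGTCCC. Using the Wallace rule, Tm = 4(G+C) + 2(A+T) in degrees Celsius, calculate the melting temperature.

68°C

Base counts: T=3, C=7, A=5, G=6
So N_AT = 8 and N_GC = 13.
Tm = 2×8 + 4×13 = 68°C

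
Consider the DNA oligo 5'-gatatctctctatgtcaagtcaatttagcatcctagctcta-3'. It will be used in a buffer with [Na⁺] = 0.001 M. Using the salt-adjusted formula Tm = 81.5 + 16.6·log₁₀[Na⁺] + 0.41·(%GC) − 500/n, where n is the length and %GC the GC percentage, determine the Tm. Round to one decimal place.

34.5°C

Length n = 41. Base counts: G=5, C=10, T=15, A=11
G+C = 15, so %GC = 15/41 × 100 = 36.585%
Salt term: 16.6 × (-3) = -49.8
GC term: 0.41 × 36.585 = 15; length term: −500/41 = −12.195
Tm = 81.5 + (-49.8) + 15 − 12.195 = 34.505 → 34.5°C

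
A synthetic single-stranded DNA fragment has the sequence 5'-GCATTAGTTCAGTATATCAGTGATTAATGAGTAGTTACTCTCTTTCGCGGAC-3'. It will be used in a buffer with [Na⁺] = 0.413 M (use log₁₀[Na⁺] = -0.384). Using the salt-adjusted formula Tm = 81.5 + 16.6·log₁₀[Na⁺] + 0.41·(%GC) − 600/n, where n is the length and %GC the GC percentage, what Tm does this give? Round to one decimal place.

Length n = 52. Scanning the sequence gives G=11, C=9, A=13, T=19.
G+C = 20, so %GC = 20/52 × 100 = 38.462%
Salt term: 16.6 × (-0.384) = -6.374
GC term: 0.41 × 38.462 = 15.769; length term: −600/52 = −11.538
Tm = 81.5 + (-6.374) + 15.769 − 11.538 = 79.357 → 79.4°C

79.4°C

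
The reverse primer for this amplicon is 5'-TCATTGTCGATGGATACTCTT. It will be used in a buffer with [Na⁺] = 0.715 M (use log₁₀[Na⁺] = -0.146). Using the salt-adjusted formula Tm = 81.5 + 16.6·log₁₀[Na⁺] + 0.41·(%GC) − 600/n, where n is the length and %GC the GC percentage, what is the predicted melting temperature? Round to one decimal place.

Length n = 21. Scanning the sequence gives C=4, G=4, A=4, T=9.
G+C = 8, so %GC = 8/21 × 100 = 38.095%
Salt term: 16.6 × (-0.146) = -2.424
GC term: 0.41 × 38.095 = 15.619; length term: −600/21 = −28.571
Tm = 81.5 + (-2.424) + 15.619 − 28.571 = 66.124 → 66.1°C

66.1°C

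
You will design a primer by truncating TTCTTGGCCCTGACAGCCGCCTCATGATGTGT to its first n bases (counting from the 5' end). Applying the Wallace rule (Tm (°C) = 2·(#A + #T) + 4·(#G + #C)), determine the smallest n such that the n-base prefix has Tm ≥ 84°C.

n = 26

First 25 bases: TTCTTGGCCCTGACAGCCGCCTCAT → Tm = 80°C (< 84°C)
First 26 bases: TTCTTGGCCCTGACAGCCGCCTCATG → Tm = 84°C (≥ 84°C)
Since every base adds ≥2°C, Tm only increases with n, so the threshold is first crossed at n = 26.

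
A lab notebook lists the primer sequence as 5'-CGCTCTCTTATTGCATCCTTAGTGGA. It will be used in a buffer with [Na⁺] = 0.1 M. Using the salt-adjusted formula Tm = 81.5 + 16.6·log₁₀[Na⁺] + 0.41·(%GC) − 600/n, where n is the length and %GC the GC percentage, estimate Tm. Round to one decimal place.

Length n = 26. Scanning the sequence gives T=10, C=7, A=4, G=5.
G+C = 12, so %GC = 12/26 × 100 = 46.154%
Salt term: 16.6 × (-1) = -16.6
GC term: 0.41 × 46.154 = 18.923; length term: −600/26 = −23.077
Tm = 81.5 + (-16.6) + 18.923 − 23.077 = 60.746 → 60.7°C

60.7°C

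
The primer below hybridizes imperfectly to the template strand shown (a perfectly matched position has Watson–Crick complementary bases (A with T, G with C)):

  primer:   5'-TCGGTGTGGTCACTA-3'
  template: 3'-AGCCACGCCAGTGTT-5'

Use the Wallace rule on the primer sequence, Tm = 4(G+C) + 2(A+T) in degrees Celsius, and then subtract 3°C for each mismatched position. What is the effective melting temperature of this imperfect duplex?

40°C

Primer base counts: A=2, T=5, G=5, C=3 → A+T=7, G+C=8
Perfect-match Tm = 2(7) + 4(8) = 14 + 32 = 46°C
Mismatches (positions where the bases are not complementary): 2 (at positions 7, 14)
Effective Tm = 46 − 2×3 = 46 − 6 = 40°C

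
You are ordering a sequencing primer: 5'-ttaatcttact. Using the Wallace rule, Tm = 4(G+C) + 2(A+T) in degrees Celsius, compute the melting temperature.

Counting bases: C=2, A=3, G=0, T=6
So N_AT = 9 and N_GC = 2.
Tm = 2×9 + 4×2 = 26°C

26°C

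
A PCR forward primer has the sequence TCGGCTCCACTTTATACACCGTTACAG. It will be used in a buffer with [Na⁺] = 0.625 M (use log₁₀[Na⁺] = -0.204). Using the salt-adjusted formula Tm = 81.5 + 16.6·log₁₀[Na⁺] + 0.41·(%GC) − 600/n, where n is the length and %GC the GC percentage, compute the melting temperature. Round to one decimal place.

Length n = 27. Scanning the sequence gives G=4, A=6, C=9, T=8.
G+C = 13, so %GC = 13/27 × 100 = 48.148%
Salt term: 16.6 × (-0.204) = -3.386
GC term: 0.41 × 48.148 = 19.741; length term: −600/27 = −22.222
Tm = 81.5 + (-3.386) + 19.741 − 22.222 = 75.633 → 75.6°C

75.6°C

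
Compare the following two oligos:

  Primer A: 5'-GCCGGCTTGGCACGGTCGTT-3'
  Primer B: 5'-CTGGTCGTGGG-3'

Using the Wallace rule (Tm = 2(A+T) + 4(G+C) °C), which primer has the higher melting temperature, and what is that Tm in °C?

Primer A, 68°C

Primer A: A+T=6, G+C=14 → Tm = 2(6)+4(14) = 68°C
Primer B: A+T=3, G+C=8 → Tm = 2(3)+4(8) = 38°C
68°C vs 38°C → primer A is higher.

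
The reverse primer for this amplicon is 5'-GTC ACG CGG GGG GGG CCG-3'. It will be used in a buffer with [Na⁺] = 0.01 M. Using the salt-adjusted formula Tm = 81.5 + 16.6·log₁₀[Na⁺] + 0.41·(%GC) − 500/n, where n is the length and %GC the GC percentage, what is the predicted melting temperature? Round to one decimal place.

57.0°C

Length n = 18. Scanning the sequence gives T=1, C=5, G=11, A=1.
G+C = 16, so %GC = 16/18 × 100 = 88.889%
Salt term: 16.6 × (-2) = -33.2
GC term: 0.41 × 88.889 = 36.444; length term: −500/18 = −27.778
Tm = 81.5 + (-33.2) + 36.444 − 27.778 = 56.966 → 57.0°C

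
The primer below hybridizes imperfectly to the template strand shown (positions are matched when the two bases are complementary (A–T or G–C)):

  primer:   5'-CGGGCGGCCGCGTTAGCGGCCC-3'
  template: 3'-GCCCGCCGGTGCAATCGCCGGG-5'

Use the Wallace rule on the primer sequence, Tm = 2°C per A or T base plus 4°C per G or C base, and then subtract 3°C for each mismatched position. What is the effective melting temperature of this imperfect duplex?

Primer base counts: A=1, T=2, G=10, C=9 → A+T=3, G+C=19
Perfect-match Tm = 2(3) + 4(19) = 6 + 76 = 82°C
Mismatches (positions where the bases are not complementary): 1 (at position 10)
Effective Tm = 82 − 1×3 = 82 − 3 = 79°C

79°C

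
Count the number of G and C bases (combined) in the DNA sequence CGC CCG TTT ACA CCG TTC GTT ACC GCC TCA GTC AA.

T=9, C=14, A=6, G=6
Total G or C: 6 + 14 = 20

20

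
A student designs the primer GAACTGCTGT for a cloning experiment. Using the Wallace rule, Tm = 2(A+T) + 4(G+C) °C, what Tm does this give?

T=3, C=2, A=2, G=3
A+T = 5, G+C = 5
Tm = 4·5 + 2·5 = 20 + 10 = 30°C

30°C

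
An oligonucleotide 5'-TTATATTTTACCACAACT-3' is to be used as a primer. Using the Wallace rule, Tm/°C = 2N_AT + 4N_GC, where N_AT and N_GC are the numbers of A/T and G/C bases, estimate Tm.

44°C

Counting bases: G=0, C=4, T=8, A=6
So N_AT = 14 and N_GC = 4.
Tm = 4·4 + 2·14 = 16 + 28 = 44°C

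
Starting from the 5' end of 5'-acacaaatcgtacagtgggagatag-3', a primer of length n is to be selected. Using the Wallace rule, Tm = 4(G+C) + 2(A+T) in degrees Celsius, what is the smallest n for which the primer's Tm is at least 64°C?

n = 22

First 21 bases: ACACAAATCGTACAGTGGGAG → Tm = 62°C (< 64°C)
First 22 bases: ACACAAATCGTACAGTGGGAGA → Tm = 64°C (≥ 64°C)
Since every base adds ≥2°C, Tm only increases with n, so the threshold is first crossed at n = 22.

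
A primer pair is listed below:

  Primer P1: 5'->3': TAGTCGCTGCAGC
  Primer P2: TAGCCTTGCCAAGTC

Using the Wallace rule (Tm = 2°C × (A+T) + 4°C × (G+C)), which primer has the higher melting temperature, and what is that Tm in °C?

Primer P2, 46°C

Primer P1: A+T=5, G+C=8 → Tm = 2(5)+4(8) = 42°C
Primer P2: A+T=7, G+C=8 → Tm = 2(7)+4(8) = 46°C
42°C vs 46°C → primer P2 is higher.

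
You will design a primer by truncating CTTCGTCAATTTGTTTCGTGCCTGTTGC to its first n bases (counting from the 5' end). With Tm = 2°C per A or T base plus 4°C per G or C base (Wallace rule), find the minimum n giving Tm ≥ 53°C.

First 19 bases: CTTCGTCAATTTGTTTCGT → Tm = 52°C (< 53°C)
First 20 bases: CTTCGTCAATTTGTTTCGTG → Tm = 56°C (≥ 53°C)
Since every base adds ≥2°C, Tm only increases with n, so the threshold is first crossed at n = 20.

n = 20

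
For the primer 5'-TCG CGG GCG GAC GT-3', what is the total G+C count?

11

C=4, T=2, G=7, A=1
Total G or C: 7 + 4 = 11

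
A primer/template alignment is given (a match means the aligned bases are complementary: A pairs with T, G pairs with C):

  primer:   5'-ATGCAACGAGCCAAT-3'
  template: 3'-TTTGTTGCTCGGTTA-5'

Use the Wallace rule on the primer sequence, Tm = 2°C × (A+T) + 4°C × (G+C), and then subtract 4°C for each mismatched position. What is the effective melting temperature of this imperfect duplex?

Primer base counts: A=6, T=2, G=3, C=4 → A+T=8, G+C=7
Perfect-match Tm = 2(8) + 4(7) = 16 + 28 = 44°C
Mismatches (positions where the bases are not complementary): 2 (at positions 2, 3)
Effective Tm = 44 − 2×4 = 44 − 8 = 36°C

36°C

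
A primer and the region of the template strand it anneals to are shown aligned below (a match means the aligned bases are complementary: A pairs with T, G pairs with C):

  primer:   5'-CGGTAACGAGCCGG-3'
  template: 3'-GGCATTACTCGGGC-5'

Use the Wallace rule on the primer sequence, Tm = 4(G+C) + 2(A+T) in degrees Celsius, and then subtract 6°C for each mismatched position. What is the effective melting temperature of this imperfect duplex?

30°C

Primer base counts: A=3, T=1, G=6, C=4 → A+T=4, G+C=10
Perfect-match Tm = 2(4) + 4(10) = 8 + 40 = 48°C
Mismatches (positions where the bases are not complementary): 3 (at positions 2, 7, 13)
Effective Tm = 48 − 3×6 = 48 − 18 = 30°C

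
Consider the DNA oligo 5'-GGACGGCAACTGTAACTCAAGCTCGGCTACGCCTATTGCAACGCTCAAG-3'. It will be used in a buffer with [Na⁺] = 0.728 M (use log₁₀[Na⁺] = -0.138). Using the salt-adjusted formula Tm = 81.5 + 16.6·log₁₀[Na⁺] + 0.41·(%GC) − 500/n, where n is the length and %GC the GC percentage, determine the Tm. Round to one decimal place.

91.6°C

Length n = 49. T=9, A=13, G=12, C=15
G+C = 27, so %GC = 27/49 × 100 = 55.102%
Salt term: 16.6 × (-0.138) = -2.291
GC term: 0.41 × 55.102 = 22.592; length term: −500/49 = −10.204
Tm = 81.5 + (-2.291) + 22.592 − 10.204 = 91.597 → 91.6°C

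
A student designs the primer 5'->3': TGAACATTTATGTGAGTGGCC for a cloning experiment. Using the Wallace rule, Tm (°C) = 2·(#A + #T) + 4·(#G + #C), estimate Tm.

60°C

Scanning the sequence gives T=7, C=3, G=6, A=5.
So N_AT = 12 and N_GC = 9.
Tm = 4·9 + 2·12 = 36 + 24 = 60°C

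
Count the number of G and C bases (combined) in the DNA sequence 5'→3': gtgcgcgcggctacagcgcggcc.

Counting bases: A=2, C=9, G=10, T=2
Total G or C: 10 + 9 = 19

19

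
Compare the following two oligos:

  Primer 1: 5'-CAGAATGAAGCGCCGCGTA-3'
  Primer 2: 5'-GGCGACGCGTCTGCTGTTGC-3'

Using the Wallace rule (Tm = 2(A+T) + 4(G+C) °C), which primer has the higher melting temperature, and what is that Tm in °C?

Primer 2, 68°C

Primer 1: A+T=8, G+C=11 → Tm = 2(8)+4(11) = 60°C
Primer 2: A+T=6, G+C=14 → Tm = 2(6)+4(14) = 68°C
60°C vs 68°C → primer 2 is higher.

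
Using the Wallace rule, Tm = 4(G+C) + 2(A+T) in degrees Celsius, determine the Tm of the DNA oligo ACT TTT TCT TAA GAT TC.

T=9, A=4, C=3, G=1
So N_AT = 13 and N_GC = 4.
Tm = 4·4 + 2·13 = 16 + 26 = 42°C

42°C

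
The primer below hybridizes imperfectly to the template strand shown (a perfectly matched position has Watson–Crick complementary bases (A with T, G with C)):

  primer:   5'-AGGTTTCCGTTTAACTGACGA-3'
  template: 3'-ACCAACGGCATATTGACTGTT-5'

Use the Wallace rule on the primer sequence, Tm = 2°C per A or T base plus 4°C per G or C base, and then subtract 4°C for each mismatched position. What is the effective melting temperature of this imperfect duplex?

Primer base counts: A=5, T=7, G=5, C=4 → A+T=12, G+C=9
Perfect-match Tm = 2(12) + 4(9) = 24 + 36 = 60°C
Mismatches (positions where the bases are not complementary): 4 (at positions 1, 6, 11, 20)
Effective Tm = 60 − 4×4 = 60 − 16 = 44°C

44°C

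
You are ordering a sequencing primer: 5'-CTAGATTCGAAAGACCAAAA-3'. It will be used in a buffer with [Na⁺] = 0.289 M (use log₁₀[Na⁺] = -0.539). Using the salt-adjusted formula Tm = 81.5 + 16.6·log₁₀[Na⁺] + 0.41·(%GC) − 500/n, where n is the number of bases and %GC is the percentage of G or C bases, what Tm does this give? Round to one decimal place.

61.9°C

Length n = 20. Counting bases: G=3, A=10, C=4, T=3
G+C = 7, so %GC = 7/20 × 100 = 35%
Salt term: 16.6 × (-0.539) = -8.947
GC term: 0.41 × 35 = 14.35; length term: −500/20 = −25
Tm = 81.5 + (-8.947) + 14.35 − 25 = 61.903 → 61.9°C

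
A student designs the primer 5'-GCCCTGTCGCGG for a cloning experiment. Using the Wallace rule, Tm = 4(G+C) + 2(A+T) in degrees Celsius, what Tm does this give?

Counting bases: G=5, A=0, C=5, T=2
A+T = 2, G+C = 10
Tm = 2(2) + 4(10) = 4 + 40 = 44°C

44°C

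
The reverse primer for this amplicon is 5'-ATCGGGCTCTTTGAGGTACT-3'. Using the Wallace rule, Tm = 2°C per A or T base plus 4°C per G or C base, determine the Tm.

60°C

G=6, T=7, A=3, C=4
AT pairs contribute 10, GC pairs contribute 10.
Tm = 2×10 + 4×10 = 60°C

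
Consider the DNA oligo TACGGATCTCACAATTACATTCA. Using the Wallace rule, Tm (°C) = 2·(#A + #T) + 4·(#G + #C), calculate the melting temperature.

G=2, T=7, C=6, A=8
So N_AT = 15 and N_GC = 8.
Tm = 4·8 + 2·15 = 32 + 30 = 62°C

62°C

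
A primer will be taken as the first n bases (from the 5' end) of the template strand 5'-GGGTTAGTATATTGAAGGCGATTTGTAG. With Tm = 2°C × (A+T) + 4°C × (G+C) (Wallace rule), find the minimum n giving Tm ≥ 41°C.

n = 16

First 15 bases: GGGTTAGTATATTGA → Tm = 40°C (< 41°C)
First 16 bases: GGGTTAGTATATTGAA → Tm = 42°C (≥ 41°C)
Each additional base adds 2°C (A/T) or 4°C (G/C), so Tm is non-decreasing in n; n = 16 is the first length to reach 41°C.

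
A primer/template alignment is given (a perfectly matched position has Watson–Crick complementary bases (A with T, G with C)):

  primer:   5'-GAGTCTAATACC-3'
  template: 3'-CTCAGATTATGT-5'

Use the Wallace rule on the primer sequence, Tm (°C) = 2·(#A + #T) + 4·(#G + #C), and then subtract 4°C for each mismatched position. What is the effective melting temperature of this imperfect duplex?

Primer base counts: A=4, T=3, G=2, C=3 → A+T=7, G+C=5
Perfect-match Tm = 2(7) + 4(5) = 14 + 20 = 34°C
Mismatches (positions where the bases are not complementary): 1 (at position 12)
Effective Tm = 34 − 1×4 = 34 − 4 = 30°C

30°C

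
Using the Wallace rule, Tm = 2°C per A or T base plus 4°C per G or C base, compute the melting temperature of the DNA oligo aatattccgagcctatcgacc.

Base counts: G=3, C=7, T=5, A=6
AT pairs contribute 11, GC pairs contribute 10.
Tm = 4·10 + 2·11 = 40 + 22 = 62°C

62°C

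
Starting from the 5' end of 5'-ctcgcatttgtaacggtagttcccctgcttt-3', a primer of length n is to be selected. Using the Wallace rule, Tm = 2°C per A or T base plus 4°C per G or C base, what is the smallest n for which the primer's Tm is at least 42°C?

n = 15

First 14 bases: CTCGCATTTGTAAC → Tm = 40°C (< 42°C)
First 15 bases: CTCGCATTTGTAACG → Tm = 44°C (≥ 42°C)
Since every base adds ≥2°C, Tm only increases with n, so the threshold is first crossed at n = 15.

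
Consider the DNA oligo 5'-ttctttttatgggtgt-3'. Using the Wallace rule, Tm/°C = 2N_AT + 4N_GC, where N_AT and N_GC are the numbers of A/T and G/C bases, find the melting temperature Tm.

42°C

T=10, G=4, C=1, A=1
AT pairs contribute 11, GC pairs contribute 5.
Tm = 2×11 + 4×5 = 42°C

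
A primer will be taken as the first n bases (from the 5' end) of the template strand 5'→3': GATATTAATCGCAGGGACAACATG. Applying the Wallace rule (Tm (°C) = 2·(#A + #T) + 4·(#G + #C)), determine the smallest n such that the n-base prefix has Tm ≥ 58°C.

First 20 bases: GATATTAATCGCAGGGACAA → Tm = 56°C (< 58°C)
First 21 bases: GATATTAATCGCAGGGACAAC → Tm = 60°C (≥ 58°C)
Since every base adds ≥2°C, Tm only increases with n, so the threshold is first crossed at n = 21.

n = 21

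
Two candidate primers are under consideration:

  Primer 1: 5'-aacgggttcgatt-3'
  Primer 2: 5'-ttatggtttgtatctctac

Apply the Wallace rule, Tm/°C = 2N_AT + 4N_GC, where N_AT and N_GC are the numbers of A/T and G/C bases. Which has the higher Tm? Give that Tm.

Primer 2, 50°C

Primer 1: A+T=7, G+C=6 → Tm = 2(7)+4(6) = 38°C
Primer 2: A+T=13, G+C=6 → Tm = 2(13)+4(6) = 50°C
38°C vs 50°C → primer 2 is higher.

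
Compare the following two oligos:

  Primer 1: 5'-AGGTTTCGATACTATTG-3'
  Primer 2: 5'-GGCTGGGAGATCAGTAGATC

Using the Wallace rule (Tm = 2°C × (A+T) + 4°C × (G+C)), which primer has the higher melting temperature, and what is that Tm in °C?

Primer 2, 62°C

Primer 1: A+T=11, G+C=6 → Tm = 2(11)+4(6) = 46°C
Primer 2: A+T=9, G+C=11 → Tm = 2(9)+4(11) = 62°C
46°C vs 62°C → primer 2 is higher.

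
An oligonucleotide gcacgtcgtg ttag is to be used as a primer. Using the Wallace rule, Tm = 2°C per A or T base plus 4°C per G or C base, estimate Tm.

44°C

Base counts: T=4, A=2, G=5, C=3
So N_AT = 6 and N_GC = 8.
Tm = 2(6) + 4(8) = 12 + 32 = 44°C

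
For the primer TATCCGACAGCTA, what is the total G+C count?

Base counts: A=4, T=3, C=4, G=2
Total G or C: 2 + 4 = 6

6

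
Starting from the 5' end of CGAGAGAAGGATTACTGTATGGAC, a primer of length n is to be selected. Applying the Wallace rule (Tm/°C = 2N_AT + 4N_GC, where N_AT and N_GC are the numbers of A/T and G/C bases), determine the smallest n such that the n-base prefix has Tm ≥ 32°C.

n = 10

First 9 bases: CGAGAGAAG → Tm = 28°C (< 32°C)
First 10 bases: CGAGAGAAGG → Tm = 32°C (≥ 32°C)
Since every base adds ≥2°C, Tm only increases with n, so the threshold is first crossed at n = 10.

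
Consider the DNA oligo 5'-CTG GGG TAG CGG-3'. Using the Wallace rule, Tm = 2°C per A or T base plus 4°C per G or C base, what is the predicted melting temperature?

Scanning the sequence gives C=2, T=2, A=1, G=7.
A+T = 3, G+C = 9
Tm = 2×3 + 4×9 = 42°C

42°C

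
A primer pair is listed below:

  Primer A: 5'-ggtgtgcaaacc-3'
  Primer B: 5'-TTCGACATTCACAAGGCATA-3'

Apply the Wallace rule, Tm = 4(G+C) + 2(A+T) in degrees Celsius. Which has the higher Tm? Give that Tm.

Primer A: A+T=5, G+C=7 → Tm = 2(5)+4(7) = 38°C
Primer B: A+T=12, G+C=8 → Tm = 2(12)+4(8) = 56°C
38°C vs 56°C → primer B is higher.

Primer B, 56°C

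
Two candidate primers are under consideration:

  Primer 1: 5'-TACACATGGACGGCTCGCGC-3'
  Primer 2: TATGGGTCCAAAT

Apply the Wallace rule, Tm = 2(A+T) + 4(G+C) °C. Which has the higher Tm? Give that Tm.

Primer 1: A+T=7, G+C=13 → Tm = 2(7)+4(13) = 66°C
Primer 2: A+T=8, G+C=5 → Tm = 2(8)+4(5) = 36°C
66°C vs 36°C → primer 1 is higher.

Primer 1, 66°C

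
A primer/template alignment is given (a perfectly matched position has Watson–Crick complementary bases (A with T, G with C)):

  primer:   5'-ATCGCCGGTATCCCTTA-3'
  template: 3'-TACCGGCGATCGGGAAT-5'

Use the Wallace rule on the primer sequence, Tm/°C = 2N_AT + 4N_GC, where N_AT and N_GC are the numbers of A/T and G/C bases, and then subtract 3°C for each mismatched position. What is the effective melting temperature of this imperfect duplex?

43°C

Primer base counts: A=3, T=5, G=3, C=6 → A+T=8, G+C=9
Perfect-match Tm = 2(8) + 4(9) = 16 + 36 = 52°C
Mismatches (positions where the bases are not complementary): 3 (at positions 3, 8, 11)
Effective Tm = 52 − 3×3 = 52 − 9 = 43°C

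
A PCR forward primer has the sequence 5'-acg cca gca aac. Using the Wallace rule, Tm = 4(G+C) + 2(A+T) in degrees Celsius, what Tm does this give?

38°C

Base counts: A=5, G=2, T=0, C=5
AT pairs contribute 5, GC pairs contribute 7.
Tm = 2(5) + 4(7) = 10 + 28 = 38°C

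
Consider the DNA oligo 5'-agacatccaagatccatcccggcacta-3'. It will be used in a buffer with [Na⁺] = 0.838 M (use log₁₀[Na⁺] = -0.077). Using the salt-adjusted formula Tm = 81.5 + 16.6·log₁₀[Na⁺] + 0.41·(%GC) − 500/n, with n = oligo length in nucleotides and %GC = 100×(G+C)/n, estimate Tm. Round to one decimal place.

Length n = 27. Base counts: A=9, C=10, T=4, G=4
G+C = 14, so %GC = 14/27 × 100 = 51.852%
Salt term: 16.6 × (-0.077) = -1.278
GC term: 0.41 × 51.852 = 21.259; length term: −500/27 = −18.519
Tm = 81.5 + (-1.278) + 21.259 − 18.519 = 82.962 → 83.0°C

83.0°C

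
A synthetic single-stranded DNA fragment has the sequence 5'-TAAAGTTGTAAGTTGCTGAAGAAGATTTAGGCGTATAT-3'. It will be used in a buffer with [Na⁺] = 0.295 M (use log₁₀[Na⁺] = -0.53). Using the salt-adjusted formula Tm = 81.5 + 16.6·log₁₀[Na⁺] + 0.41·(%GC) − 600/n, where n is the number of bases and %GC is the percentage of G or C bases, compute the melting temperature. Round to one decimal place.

Length n = 38. Scanning the sequence gives T=13, A=13, G=10, C=2.
G+C = 12, so %GC = 12/38 × 100 = 31.579%
Salt term: 16.6 × (-0.53) = -8.798
GC term: 0.41 × 31.579 = 12.947; length term: −600/38 = −15.789
Tm = 81.5 + (-8.798) + 12.947 − 15.789 = 69.86 → 69.9°C

69.9°C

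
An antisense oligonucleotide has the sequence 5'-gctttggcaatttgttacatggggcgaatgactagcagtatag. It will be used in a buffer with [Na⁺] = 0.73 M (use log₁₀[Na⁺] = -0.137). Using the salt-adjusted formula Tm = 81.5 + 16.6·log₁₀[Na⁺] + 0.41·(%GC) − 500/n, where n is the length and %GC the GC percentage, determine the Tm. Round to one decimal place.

Length n = 43. Counting bases: C=6, A=11, T=13, G=13
G+C = 19, so %GC = 19/43 × 100 = 44.186%
Salt term: 16.6 × (-0.137) = -2.274
GC term: 0.41 × 44.186 = 18.116; length term: −500/43 = −11.628
Tm = 81.5 + (-2.274) + 18.116 − 11.628 = 85.714 → 85.7°C

85.7°C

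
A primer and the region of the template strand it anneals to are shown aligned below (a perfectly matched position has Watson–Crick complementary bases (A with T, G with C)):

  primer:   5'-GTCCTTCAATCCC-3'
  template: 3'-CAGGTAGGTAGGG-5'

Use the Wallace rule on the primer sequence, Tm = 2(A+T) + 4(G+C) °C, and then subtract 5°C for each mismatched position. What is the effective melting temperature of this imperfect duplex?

Primer base counts: A=2, T=4, G=1, C=6 → A+T=6, G+C=7
Perfect-match Tm = 2(6) + 4(7) = 12 + 28 = 40°C
Mismatches (positions where the bases are not complementary): 2 (at positions 5, 8)
Effective Tm = 40 − 2×5 = 40 − 10 = 30°C

30°C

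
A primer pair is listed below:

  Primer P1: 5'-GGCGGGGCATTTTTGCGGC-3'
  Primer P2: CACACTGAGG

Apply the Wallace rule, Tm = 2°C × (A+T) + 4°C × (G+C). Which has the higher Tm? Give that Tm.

Primer P1: A+T=6, G+C=13 → Tm = 2(6)+4(13) = 64°C
Primer P2: A+T=4, G+C=6 → Tm = 2(4)+4(6) = 32°C
64°C vs 32°C → primer P1 is higher.

Primer P1, 64°C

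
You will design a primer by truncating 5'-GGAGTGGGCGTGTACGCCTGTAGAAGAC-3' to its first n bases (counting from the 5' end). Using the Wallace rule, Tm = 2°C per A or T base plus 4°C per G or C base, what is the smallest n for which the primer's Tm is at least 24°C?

First 6 bases: GGAGTG → Tm = 20°C (< 24°C)
First 7 bases: GGAGTGG → Tm = 24°C (≥ 24°C)
Since every base adds ≥2°C, Tm only increases with n, so the threshold is first crossed at n = 7.

n = 7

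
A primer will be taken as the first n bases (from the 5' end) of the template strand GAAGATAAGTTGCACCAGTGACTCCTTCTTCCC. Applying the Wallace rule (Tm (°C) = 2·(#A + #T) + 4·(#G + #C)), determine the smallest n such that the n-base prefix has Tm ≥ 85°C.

First 29 bases: GAAGATAAGTTGCACCAGTGACTCCTTCT → Tm = 84°C (< 85°C)
First 30 bases: GAAGATAAGTTGCACCAGTGACTCCTTCTT → Tm = 86°C (≥ 85°C)
Since every base adds ≥2°C, Tm only increases with n, so the threshold is first crossed at n = 30.

n = 30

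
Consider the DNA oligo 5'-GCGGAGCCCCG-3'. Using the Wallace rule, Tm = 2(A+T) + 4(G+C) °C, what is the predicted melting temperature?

42°C

Scanning the sequence gives T=0, G=5, C=5, A=1.
AT pairs contribute 1, GC pairs contribute 10.
Tm = 2(1) + 4(10) = 2 + 40 = 42°C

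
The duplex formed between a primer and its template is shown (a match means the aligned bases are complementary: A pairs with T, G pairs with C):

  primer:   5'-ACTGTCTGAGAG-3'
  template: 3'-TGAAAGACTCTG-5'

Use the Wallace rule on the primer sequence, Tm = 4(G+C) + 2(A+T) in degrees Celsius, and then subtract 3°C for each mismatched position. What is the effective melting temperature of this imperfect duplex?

Primer base counts: A=3, T=3, G=4, C=2 → A+T=6, G+C=6
Perfect-match Tm = 2(6) + 4(6) = 12 + 24 = 36°C
Mismatches (positions where the bases are not complementary): 2 (at positions 4, 12)
Effective Tm = 36 − 2×3 = 36 − 6 = 30°C

30°C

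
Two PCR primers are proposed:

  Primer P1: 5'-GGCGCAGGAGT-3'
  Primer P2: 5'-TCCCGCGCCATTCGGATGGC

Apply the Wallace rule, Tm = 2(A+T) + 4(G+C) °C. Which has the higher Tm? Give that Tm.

Primer P2, 68°C

Primer P1: A+T=3, G+C=8 → Tm = 2(3)+4(8) = 38°C
Primer P2: A+T=6, G+C=14 → Tm = 2(6)+4(14) = 68°C
38°C vs 68°C → primer P2 is higher.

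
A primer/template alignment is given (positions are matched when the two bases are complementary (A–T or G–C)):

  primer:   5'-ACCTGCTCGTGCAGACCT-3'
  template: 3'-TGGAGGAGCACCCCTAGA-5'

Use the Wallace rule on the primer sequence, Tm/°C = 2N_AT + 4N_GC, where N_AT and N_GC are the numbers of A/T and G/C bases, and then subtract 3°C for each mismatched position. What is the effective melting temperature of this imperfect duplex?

Primer base counts: A=3, T=4, G=4, C=7 → A+T=7, G+C=11
Perfect-match Tm = 2(7) + 4(11) = 14 + 44 = 58°C
Mismatches (positions where the bases are not complementary): 4 (at positions 5, 12, 13, 16)
Effective Tm = 58 − 4×3 = 58 − 12 = 46°C

46°C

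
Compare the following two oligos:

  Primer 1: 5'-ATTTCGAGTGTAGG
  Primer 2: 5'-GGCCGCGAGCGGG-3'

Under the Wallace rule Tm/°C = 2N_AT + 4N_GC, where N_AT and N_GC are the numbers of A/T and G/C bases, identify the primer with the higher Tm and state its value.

Primer 2, 50°C

Primer 1: A+T=8, G+C=6 → Tm = 2(8)+4(6) = 40°C
Primer 2: A+T=1, G+C=12 → Tm = 2(1)+4(12) = 50°C
40°C vs 50°C → primer 2 is higher.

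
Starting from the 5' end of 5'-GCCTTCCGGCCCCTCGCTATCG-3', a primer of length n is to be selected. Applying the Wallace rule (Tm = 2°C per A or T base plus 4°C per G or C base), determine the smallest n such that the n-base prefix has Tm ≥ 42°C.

First 11 bases: GCCTTCCGGCC → Tm = 40°C (< 42°C)
First 12 bases: GCCTTCCGGCCC → Tm = 44°C (≥ 42°C)
Each additional base adds 2°C (A/T) or 4°C (G/C), so Tm is non-decreasing in n; n = 12 is the first length to reach 42°C.

n = 12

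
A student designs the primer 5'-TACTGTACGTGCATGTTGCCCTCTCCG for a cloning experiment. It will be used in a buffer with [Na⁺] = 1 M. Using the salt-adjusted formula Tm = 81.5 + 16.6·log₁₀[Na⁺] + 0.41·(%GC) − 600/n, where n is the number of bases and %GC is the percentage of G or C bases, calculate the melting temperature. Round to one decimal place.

82.1°C

Length n = 27. Counting bases: C=9, A=3, G=6, T=9
G+C = 15, so %GC = 15/27 × 100 = 55.556%
Salt term: 16.6 × (0) = 0
GC term: 0.41 × 55.556 = 22.778; length term: −600/27 = −22.222
Tm = 81.5 + (0) + 22.778 − 22.222 = 82.056 → 82.1°C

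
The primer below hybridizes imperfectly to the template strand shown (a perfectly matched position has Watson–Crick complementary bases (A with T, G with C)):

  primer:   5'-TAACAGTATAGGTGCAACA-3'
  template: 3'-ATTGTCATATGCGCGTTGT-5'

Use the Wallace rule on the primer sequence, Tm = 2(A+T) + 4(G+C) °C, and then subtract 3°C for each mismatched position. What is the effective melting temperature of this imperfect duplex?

46°C

Primer base counts: A=8, T=4, G=4, C=3 → A+T=12, G+C=7
Perfect-match Tm = 2(12) + 4(7) = 24 + 28 = 52°C
Mismatches (positions where the bases are not complementary): 2 (at positions 11, 13)
Effective Tm = 52 − 2×3 = 52 − 6 = 46°C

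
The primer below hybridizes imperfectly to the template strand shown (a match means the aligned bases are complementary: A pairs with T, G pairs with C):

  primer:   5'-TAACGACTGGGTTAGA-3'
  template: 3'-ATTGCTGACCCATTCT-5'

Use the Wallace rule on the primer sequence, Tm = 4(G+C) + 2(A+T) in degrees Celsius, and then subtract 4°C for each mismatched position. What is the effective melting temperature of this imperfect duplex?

42°C

Primer base counts: A=5, T=4, G=5, C=2 → A+T=9, G+C=7
Perfect-match Tm = 2(9) + 4(7) = 18 + 28 = 46°C
Mismatches (positions where the bases are not complementary): 1 (at position 13)
Effective Tm = 46 − 1×4 = 46 − 4 = 42°C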